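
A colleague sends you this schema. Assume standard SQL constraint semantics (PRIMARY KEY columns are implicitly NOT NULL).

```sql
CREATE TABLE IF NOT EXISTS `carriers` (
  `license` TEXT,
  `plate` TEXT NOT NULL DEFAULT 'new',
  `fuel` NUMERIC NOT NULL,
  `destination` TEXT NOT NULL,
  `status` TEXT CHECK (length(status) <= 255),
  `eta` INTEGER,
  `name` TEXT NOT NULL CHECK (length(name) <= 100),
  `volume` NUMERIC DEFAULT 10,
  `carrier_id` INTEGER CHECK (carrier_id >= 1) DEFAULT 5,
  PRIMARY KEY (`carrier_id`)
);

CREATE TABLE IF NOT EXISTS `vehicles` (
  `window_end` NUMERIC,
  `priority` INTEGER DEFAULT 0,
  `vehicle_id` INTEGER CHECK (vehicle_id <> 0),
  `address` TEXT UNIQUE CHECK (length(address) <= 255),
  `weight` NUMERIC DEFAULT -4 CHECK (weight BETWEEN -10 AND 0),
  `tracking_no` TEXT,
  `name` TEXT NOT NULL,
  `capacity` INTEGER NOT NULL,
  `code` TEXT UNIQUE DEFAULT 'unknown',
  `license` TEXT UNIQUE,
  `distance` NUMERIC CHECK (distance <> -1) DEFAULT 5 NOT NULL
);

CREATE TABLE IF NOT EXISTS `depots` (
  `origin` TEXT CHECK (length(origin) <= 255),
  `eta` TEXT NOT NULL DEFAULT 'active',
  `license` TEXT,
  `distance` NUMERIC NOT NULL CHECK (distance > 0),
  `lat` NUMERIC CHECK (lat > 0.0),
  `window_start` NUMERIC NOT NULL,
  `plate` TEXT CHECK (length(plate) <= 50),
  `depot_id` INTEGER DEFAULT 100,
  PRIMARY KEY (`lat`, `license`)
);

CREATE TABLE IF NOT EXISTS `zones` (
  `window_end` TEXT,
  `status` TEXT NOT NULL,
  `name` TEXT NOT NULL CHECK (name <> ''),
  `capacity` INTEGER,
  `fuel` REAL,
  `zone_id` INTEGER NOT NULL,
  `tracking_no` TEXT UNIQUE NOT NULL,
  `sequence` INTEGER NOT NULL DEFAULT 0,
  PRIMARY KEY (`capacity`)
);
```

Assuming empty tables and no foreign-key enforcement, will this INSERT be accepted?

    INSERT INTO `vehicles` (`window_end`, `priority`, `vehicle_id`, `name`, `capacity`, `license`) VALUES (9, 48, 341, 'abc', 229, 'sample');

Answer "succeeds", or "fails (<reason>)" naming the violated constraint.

NOT NULL columns: capacity is supplied; distance defaults to 5; name is supplied.
CHECK constraints: 341 satisfies (vehicle_id <> 0).
No constraint is violated.

succeeds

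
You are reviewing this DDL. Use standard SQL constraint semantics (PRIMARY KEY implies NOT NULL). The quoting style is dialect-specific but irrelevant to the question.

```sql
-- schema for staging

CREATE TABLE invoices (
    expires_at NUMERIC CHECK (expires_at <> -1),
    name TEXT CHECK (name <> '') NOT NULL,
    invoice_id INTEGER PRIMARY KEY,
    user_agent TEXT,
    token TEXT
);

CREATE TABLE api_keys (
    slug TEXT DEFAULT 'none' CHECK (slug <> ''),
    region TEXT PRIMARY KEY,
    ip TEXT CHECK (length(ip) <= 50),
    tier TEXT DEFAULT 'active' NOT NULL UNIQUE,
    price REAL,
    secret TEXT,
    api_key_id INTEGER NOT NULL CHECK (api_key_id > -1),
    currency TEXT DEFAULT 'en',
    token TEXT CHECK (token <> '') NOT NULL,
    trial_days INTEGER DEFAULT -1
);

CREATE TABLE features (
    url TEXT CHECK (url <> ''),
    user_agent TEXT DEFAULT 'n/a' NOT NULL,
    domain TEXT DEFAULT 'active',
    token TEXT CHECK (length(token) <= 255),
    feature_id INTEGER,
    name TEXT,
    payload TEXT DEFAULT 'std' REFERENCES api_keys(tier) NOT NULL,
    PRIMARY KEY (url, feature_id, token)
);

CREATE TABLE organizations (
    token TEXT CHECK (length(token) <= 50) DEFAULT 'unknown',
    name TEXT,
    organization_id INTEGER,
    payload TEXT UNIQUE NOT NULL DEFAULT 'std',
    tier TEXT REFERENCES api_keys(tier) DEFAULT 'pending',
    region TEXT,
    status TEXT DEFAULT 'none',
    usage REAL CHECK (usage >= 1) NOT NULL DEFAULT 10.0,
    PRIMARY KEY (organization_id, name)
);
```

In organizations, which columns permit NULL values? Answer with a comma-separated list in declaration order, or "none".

token, tier, region, status

- token: CHECK does not forbid NULL (a CHECK constraint passes when its expression is NULL) → nullable.
- name: part of the PRIMARY KEY, which implies NOT NULL → not nullable.
- organization_id: part of the PRIMARY KEY, which implies NOT NULL → not nullable.
- payload: declared NOT NULL → not nullable.
- tier: a foreign key column may be NULL unless separately constrained → nullable.
- region: no NOT NULL constraint applies → nullable.
- status: DEFAULT only fills an omitted column; an explicit NULL is still allowed → nullable.
- usage: declared NOT NULL → not nullable.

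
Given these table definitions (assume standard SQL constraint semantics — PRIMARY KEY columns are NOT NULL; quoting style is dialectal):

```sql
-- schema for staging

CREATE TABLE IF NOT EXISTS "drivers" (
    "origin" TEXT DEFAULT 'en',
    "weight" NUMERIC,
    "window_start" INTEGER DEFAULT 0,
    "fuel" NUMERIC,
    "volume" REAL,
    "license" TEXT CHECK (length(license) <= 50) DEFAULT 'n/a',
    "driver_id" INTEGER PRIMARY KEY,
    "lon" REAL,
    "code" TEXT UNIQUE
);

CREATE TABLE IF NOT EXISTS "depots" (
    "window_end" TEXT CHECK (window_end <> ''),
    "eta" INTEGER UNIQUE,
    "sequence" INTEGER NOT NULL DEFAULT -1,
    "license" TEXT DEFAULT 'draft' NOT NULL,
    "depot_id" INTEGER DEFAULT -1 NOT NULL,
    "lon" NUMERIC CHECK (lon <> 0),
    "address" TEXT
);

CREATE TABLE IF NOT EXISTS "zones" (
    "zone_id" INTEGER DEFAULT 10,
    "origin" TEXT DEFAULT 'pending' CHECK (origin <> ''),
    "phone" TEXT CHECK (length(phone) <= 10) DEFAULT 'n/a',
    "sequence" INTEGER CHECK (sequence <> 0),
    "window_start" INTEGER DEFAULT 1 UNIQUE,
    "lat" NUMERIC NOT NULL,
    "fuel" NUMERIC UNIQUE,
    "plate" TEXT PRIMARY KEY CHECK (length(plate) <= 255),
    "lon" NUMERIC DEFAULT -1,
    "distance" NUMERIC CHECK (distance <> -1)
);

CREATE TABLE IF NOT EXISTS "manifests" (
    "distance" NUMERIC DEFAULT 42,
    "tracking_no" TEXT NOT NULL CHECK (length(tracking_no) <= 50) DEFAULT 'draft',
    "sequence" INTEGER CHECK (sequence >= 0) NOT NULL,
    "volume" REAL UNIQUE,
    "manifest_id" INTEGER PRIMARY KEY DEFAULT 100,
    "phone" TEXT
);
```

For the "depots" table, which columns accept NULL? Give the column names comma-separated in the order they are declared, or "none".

window_end, eta, lon, address

- window_end: CHECK does not forbid NULL (a CHECK constraint passes when its expression is NULL) → nullable.
- eta: UNIQUE does not imply NOT NULL → nullable.
- sequence: declared NOT NULL → not nullable.
- license: declared NOT NULL → not nullable.
- depot_id: declared NOT NULL → not nullable.
- lon: CHECK does not forbid NULL (a CHECK constraint passes when its expression is NULL) → nullable.
- address: no NOT NULL constraint applies → nullable.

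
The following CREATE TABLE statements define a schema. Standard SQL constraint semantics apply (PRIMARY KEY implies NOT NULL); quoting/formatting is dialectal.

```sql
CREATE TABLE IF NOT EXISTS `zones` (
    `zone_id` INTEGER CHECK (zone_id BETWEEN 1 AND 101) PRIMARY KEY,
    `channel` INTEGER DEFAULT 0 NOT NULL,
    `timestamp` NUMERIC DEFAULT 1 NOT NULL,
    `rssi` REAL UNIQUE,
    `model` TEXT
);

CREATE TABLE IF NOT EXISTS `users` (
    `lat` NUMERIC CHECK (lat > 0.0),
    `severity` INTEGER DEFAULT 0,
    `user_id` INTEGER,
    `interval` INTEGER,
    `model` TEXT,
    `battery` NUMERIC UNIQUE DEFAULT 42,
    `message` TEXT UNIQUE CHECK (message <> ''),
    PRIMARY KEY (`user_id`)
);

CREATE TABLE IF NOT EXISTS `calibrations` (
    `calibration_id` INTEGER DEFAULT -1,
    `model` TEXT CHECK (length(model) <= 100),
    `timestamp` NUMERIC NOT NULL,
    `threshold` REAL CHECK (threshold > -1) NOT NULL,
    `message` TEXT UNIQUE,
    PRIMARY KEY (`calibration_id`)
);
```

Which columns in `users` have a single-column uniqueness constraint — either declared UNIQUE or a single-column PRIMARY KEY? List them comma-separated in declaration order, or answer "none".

- lat: no UNIQUE or single-column PK constraint.
- severity: no UNIQUE or single-column PK constraint.
- user_id: single-column PRIMARY KEY → unique.
- interval: no UNIQUE or single-column PK constraint.
- model: no UNIQUE or single-column PK constraint.
- battery: declared UNIQUE → unique.
- message: declared UNIQUE → unique.

user_id, battery, message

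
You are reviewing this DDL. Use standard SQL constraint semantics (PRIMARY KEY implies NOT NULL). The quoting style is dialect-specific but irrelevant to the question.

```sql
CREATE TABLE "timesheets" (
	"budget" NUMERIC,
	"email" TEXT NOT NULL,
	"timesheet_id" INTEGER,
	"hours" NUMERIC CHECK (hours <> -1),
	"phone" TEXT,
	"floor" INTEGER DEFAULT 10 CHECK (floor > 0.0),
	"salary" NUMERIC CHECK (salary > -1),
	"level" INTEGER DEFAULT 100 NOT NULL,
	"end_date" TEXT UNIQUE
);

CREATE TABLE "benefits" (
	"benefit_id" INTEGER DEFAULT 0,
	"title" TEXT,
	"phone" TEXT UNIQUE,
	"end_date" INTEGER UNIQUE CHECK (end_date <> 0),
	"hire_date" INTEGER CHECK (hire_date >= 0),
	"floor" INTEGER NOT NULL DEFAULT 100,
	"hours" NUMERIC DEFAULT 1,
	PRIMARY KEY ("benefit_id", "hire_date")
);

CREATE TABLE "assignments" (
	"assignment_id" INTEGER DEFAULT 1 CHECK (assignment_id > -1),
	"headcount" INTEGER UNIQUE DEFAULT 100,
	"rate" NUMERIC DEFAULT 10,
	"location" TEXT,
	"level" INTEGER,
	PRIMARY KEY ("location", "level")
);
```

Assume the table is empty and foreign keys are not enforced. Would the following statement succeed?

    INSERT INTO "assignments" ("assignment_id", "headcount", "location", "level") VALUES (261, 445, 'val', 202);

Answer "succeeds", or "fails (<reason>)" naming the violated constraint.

NOT NULL columns: level is supplied; location is supplied.
CHECK constraints: 261 satisfies (assignment_id > -1).
No constraint is violated.

succeeds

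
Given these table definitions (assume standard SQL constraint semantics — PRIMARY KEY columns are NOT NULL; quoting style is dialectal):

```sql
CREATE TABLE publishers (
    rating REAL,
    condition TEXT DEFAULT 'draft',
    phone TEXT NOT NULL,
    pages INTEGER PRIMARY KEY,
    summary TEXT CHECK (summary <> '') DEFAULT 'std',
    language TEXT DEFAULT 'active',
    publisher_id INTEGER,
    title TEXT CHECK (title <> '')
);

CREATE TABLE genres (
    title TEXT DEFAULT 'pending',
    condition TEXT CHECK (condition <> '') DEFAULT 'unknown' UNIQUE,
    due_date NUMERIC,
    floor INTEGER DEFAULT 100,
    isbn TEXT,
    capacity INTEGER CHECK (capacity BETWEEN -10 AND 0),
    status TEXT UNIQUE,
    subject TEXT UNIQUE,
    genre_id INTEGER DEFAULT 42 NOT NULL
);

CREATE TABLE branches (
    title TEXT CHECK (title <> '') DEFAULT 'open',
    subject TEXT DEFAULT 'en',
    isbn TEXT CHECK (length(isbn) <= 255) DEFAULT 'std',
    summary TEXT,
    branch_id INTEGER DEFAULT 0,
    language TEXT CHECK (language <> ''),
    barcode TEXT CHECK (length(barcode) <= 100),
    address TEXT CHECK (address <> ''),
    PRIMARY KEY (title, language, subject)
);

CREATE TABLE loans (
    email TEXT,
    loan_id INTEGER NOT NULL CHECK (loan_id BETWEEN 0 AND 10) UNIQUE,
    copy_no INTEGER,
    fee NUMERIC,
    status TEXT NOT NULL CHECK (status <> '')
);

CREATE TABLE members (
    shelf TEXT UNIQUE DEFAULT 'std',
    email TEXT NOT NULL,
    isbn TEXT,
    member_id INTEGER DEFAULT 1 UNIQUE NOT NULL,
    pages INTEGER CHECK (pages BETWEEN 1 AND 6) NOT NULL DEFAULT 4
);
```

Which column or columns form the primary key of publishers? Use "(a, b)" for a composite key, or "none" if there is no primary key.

pages is declared PRIMARY KEY inline on the column.

pages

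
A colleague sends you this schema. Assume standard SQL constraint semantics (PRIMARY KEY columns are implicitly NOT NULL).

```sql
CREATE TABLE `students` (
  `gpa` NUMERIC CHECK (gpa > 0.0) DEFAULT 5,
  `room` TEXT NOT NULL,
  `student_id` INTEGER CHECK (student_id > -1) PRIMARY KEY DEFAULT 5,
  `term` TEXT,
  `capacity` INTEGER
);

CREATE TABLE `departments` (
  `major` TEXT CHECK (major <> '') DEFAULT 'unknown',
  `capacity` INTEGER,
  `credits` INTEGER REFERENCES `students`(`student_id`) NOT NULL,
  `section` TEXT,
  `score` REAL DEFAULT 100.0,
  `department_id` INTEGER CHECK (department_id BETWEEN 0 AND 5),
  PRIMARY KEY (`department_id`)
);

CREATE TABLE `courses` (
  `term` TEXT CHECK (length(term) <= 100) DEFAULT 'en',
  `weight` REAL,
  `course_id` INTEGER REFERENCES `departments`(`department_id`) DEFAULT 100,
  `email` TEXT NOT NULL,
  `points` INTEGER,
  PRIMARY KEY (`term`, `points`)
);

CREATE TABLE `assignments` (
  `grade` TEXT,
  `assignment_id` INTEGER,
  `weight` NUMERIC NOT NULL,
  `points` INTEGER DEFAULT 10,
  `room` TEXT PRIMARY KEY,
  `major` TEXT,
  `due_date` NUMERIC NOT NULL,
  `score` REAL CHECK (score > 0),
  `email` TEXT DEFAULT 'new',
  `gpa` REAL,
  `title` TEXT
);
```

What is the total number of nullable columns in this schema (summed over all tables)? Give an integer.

17

students: 3 nullable (gpa, term, capacity — PK (student_id) and explicit NOT NULL columns excluded).
departments: 4 nullable (major, capacity, section, score — PK (department_id) and explicit NOT NULL columns excluded).
courses: 2 nullable (weight, course_id — PK (term, points) and explicit NOT NULL columns excluded).
assignments: 8 nullable (grade, assignment_id, points, major, score, email, gpa, title — PK (room) and explicit NOT NULL columns excluded).
Total: 3 + 4 + 2 + 8 = 17.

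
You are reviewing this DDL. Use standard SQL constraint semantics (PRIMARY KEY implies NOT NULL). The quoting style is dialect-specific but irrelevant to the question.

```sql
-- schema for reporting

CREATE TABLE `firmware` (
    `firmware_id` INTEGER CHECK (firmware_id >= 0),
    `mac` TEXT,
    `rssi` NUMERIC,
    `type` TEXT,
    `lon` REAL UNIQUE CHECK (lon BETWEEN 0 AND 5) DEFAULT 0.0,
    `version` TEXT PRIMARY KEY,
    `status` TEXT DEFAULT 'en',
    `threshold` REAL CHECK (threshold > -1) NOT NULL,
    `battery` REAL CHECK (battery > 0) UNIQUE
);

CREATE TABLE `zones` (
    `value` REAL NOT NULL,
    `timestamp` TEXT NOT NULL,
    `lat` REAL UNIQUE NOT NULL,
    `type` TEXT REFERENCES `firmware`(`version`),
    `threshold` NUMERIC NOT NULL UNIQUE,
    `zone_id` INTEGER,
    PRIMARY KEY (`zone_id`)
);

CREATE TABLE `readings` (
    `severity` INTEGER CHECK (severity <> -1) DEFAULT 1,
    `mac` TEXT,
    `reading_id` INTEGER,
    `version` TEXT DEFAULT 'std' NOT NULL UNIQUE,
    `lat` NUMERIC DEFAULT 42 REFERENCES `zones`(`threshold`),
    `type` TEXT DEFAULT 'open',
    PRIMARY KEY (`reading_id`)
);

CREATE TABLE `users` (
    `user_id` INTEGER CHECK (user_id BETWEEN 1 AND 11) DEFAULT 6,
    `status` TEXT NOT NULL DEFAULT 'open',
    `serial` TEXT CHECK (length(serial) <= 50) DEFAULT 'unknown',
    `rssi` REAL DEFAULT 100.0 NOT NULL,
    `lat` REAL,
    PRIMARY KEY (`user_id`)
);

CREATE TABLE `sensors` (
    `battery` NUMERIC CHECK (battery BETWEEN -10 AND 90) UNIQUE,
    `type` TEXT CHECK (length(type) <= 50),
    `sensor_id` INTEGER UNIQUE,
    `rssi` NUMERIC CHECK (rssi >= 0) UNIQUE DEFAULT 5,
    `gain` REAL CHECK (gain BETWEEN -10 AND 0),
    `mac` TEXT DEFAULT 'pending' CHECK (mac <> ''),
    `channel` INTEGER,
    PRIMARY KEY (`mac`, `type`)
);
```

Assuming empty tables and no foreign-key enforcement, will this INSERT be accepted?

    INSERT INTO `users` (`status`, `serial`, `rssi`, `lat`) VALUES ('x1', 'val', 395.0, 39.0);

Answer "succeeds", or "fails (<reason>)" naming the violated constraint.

succeeds

NOT NULL columns: rssi is supplied; status is supplied; user_id defaults to 6.
CHECK constraints: 'val' satisfies (length(serial) <= 50).
No constraint is violated.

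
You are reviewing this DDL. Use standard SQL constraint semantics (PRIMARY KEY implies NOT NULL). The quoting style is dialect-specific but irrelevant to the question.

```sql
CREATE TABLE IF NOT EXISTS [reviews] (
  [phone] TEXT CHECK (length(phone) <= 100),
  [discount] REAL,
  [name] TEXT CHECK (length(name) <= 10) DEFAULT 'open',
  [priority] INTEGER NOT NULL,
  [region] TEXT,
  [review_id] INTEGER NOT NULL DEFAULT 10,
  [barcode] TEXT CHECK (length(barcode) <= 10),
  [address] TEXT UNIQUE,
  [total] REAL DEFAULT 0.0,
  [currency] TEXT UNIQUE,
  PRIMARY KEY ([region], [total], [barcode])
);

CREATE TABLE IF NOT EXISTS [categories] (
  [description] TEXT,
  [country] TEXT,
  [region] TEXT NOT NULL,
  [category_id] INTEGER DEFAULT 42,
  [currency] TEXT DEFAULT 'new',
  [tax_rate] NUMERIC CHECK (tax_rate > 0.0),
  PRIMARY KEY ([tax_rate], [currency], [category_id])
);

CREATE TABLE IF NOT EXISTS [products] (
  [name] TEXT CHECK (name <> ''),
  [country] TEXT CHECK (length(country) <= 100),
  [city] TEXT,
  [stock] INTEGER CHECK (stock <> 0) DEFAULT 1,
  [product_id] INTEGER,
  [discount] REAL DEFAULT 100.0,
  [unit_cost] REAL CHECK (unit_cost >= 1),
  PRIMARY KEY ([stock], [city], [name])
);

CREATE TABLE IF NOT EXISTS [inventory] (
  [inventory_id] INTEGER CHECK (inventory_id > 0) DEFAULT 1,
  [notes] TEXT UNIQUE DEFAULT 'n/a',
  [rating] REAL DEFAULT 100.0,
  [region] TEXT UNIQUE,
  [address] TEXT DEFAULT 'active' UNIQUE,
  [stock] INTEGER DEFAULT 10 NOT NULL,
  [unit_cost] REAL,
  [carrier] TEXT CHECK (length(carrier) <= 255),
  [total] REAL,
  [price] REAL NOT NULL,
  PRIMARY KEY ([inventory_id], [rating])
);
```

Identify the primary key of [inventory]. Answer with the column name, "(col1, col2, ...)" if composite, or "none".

A table-level PRIMARY KEY clause names 2 columns: inventory_id, rating.
This is a composite key — the combination is unique, not each column individually.

(inventory_id, rating)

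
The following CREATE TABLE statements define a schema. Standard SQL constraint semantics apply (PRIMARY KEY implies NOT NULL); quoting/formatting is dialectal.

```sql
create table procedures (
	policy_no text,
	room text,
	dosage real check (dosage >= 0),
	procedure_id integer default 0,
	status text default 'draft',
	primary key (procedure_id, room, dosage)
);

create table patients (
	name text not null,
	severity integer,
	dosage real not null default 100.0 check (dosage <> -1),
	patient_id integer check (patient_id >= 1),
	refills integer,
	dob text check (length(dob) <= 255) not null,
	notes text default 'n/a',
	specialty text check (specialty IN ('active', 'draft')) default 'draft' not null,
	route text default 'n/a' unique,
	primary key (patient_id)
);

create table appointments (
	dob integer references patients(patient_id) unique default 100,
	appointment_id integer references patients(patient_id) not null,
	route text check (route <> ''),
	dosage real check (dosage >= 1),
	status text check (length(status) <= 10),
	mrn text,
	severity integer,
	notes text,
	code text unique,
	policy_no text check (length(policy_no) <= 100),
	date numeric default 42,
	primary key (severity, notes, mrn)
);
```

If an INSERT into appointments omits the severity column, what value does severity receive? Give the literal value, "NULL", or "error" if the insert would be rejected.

error

severity has no DEFAULT clause.
Omitting it would insert NULL, but it is part of the PRIMARY KEY, so the INSERT fails.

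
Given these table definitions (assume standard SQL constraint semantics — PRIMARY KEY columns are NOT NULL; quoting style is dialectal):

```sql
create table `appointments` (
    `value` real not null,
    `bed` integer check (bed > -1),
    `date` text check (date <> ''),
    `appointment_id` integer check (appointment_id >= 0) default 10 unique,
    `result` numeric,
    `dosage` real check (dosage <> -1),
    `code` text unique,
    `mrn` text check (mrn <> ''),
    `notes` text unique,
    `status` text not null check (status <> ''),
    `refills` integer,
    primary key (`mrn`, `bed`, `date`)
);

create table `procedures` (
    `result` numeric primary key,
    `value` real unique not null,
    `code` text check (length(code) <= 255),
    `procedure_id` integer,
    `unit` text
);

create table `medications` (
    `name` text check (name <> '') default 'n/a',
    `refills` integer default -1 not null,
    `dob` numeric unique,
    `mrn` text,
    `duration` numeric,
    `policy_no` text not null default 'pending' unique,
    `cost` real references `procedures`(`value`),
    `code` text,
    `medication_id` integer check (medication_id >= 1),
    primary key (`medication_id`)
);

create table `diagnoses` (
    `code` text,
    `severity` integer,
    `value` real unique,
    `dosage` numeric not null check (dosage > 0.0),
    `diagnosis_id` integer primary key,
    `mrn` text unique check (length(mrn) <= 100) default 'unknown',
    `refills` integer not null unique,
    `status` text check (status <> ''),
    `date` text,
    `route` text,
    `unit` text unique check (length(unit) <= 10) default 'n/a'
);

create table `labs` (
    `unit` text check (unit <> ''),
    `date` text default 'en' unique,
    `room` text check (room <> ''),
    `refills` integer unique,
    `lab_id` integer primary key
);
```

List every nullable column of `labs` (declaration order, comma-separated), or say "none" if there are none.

- unit: CHECK does not forbid NULL (a CHECK constraint passes when its expression is NULL) → nullable.
- date: UNIQUE does not imply NOT NULL → nullable.
- room: CHECK does not forbid NULL (a CHECK constraint passes when its expression is NULL) → nullable.
- refills: UNIQUE does not imply NOT NULL → nullable.
- lab_id: part of the PRIMARY KEY, which implies NOT NULL → not nullable.

unit, date, room, refills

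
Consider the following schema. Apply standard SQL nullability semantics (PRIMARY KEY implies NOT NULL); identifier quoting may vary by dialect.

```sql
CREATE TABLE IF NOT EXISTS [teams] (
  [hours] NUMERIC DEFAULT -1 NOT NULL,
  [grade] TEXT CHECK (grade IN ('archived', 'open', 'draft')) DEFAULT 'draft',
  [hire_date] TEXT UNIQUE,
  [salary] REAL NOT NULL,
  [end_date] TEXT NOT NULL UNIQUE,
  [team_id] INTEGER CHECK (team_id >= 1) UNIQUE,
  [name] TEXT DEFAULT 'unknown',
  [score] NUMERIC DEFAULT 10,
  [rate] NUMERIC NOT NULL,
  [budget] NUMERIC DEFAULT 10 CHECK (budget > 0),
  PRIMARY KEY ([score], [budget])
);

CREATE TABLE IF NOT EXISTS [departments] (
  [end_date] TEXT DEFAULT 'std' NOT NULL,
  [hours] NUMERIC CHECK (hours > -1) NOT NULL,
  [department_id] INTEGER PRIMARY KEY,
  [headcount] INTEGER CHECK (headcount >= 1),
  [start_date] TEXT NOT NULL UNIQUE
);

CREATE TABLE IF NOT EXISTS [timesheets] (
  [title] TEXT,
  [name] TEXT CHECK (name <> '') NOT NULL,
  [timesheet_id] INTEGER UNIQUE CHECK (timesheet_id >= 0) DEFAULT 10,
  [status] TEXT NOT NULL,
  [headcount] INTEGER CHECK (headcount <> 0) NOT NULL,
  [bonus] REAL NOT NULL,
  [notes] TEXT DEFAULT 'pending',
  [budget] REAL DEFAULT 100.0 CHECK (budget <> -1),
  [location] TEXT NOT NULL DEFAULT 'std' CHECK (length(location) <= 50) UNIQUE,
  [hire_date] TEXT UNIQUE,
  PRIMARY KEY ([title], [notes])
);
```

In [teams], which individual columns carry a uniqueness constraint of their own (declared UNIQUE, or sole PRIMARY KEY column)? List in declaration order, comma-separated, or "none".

hire_date, end_date, team_id

- hours: no UNIQUE or single-column PK constraint.
- grade: no UNIQUE or single-column PK constraint.
- hire_date: declared UNIQUE → unique.
- salary: no UNIQUE or single-column PK constraint.
- end_date: declared UNIQUE → unique.
- team_id: declared UNIQUE → unique.
- name: no UNIQUE or single-column PK constraint.
- score: part of a composite PRIMARY KEY — only the tuple is unique, not this column on its own.
- rate: no UNIQUE or single-column PK constraint.
- budget: part of a composite PRIMARY KEY — only the tuple is unique, not this column on its own.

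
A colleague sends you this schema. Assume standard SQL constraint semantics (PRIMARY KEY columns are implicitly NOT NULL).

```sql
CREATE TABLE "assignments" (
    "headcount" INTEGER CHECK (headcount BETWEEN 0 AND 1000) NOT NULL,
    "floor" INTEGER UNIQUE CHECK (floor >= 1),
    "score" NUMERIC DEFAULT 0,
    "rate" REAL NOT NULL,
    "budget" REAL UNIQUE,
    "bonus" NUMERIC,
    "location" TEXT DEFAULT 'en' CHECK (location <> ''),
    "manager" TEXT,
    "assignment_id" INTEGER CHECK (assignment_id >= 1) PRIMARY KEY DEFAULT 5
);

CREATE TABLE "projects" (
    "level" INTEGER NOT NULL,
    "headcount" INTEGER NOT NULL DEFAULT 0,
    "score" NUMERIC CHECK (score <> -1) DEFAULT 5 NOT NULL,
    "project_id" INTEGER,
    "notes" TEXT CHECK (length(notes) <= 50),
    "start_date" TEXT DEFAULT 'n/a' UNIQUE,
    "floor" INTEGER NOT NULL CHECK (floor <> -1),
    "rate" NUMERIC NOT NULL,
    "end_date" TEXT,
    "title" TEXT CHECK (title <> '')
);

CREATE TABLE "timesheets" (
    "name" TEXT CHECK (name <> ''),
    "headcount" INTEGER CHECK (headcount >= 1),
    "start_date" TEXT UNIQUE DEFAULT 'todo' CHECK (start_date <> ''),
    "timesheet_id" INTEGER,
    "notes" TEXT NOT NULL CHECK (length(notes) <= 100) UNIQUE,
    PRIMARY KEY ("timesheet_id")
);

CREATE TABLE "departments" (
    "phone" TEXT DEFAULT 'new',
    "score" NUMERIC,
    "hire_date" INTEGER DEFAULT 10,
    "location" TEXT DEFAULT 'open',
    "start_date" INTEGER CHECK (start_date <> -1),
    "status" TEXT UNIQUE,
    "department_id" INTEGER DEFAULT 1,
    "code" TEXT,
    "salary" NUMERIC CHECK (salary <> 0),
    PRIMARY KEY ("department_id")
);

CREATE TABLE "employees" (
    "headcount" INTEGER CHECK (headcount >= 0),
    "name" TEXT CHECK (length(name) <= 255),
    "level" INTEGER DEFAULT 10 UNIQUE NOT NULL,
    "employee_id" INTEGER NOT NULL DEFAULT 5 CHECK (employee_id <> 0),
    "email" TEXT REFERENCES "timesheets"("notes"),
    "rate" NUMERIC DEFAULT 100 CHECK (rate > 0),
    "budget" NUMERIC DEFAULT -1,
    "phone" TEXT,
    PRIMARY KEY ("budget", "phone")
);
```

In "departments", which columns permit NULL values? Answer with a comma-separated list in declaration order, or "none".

- phone: DEFAULT only fills an omitted column; an explicit NULL is still allowed → nullable.
- score: no NOT NULL constraint applies → nullable.
- hire_date: DEFAULT only fills an omitted column; an explicit NULL is still allowed → nullable.
- location: DEFAULT only fills an omitted column; an explicit NULL is still allowed → nullable.
- start_date: CHECK does not forbid NULL (a CHECK constraint passes when its expression is NULL) → nullable.
- status: UNIQUE does not imply NOT NULL → nullable.
- department_id: part of the PRIMARY KEY, which implies NOT NULL → not nullable.
- code: no NOT NULL constraint applies → nullable.
- salary: CHECK does not forbid NULL (a CHECK constraint passes when its expression is NULL) → nullable.

phone, score, hire_date, location, start_date, status, code, salary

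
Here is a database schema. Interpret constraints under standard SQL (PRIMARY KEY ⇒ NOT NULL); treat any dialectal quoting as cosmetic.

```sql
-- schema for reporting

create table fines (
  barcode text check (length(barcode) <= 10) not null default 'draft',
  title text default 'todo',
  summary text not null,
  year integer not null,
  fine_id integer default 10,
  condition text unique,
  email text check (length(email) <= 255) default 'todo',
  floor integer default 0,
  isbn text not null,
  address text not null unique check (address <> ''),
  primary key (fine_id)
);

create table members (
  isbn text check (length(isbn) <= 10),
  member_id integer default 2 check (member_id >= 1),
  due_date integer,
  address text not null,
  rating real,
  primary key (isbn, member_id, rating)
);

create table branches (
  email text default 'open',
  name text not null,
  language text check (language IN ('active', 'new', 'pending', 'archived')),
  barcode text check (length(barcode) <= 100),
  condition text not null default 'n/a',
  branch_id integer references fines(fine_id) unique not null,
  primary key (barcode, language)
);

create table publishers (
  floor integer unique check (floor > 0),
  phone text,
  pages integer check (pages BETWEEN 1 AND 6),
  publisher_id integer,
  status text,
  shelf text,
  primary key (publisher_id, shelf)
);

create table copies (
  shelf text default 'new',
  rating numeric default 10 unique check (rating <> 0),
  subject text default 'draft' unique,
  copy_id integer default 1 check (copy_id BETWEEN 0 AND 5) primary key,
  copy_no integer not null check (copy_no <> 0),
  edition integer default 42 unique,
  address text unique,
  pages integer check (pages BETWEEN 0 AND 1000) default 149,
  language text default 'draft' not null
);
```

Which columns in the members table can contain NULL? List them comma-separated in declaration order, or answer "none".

due_date

- isbn: part of the PRIMARY KEY, which implies NOT NULL → not nullable.
- member_id: part of the PRIMARY KEY, which implies NOT NULL → not nullable.
- due_date: no NOT NULL constraint applies → nullable.
- address: declared NOT NULL → not nullable.
- rating: part of the PRIMARY KEY, which implies NOT NULL → not nullable.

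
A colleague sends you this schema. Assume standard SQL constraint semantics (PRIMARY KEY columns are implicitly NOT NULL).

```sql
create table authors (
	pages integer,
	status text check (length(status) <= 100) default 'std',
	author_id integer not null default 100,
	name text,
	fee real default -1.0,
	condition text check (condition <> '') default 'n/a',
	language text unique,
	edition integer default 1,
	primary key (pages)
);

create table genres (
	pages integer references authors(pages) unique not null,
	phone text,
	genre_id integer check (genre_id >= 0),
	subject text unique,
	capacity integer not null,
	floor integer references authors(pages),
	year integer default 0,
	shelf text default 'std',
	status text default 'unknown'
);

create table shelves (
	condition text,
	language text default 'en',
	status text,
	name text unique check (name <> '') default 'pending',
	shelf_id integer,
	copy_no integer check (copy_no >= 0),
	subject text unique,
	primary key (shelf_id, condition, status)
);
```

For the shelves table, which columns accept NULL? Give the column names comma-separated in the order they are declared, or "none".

language, name, copy_no, subject

- condition: part of the PRIMARY KEY, which implies NOT NULL → not nullable.
- language: DEFAULT only fills an omitted column; an explicit NULL is still allowed → nullable.
- status: part of the PRIMARY KEY, which implies NOT NULL → not nullable.
- name: CHECK does not forbid NULL (a CHECK constraint passes when its expression is NULL) → nullable.
- shelf_id: part of the PRIMARY KEY, which implies NOT NULL → not nullable.
- copy_no: CHECK does not forbid NULL (a CHECK constraint passes when its expression is NULL) → nullable.
- subject: UNIQUE does not imply NOT NULL → nullable.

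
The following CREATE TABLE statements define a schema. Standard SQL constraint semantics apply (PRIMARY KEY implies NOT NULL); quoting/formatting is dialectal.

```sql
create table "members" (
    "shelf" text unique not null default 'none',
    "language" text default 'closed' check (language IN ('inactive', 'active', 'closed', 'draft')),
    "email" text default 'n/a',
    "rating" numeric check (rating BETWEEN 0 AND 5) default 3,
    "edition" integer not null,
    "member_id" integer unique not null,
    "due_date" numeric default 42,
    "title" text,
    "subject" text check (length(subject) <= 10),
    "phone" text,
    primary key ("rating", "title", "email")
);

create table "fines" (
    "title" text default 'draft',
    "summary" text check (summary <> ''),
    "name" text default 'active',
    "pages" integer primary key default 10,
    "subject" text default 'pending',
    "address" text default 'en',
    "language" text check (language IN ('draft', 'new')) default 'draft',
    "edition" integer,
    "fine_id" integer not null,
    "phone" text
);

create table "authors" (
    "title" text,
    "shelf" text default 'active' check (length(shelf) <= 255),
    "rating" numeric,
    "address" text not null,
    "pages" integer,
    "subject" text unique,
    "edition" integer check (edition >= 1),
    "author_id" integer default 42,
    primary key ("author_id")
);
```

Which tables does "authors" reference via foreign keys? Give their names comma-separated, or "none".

No column in authors has a REFERENCES clause.

none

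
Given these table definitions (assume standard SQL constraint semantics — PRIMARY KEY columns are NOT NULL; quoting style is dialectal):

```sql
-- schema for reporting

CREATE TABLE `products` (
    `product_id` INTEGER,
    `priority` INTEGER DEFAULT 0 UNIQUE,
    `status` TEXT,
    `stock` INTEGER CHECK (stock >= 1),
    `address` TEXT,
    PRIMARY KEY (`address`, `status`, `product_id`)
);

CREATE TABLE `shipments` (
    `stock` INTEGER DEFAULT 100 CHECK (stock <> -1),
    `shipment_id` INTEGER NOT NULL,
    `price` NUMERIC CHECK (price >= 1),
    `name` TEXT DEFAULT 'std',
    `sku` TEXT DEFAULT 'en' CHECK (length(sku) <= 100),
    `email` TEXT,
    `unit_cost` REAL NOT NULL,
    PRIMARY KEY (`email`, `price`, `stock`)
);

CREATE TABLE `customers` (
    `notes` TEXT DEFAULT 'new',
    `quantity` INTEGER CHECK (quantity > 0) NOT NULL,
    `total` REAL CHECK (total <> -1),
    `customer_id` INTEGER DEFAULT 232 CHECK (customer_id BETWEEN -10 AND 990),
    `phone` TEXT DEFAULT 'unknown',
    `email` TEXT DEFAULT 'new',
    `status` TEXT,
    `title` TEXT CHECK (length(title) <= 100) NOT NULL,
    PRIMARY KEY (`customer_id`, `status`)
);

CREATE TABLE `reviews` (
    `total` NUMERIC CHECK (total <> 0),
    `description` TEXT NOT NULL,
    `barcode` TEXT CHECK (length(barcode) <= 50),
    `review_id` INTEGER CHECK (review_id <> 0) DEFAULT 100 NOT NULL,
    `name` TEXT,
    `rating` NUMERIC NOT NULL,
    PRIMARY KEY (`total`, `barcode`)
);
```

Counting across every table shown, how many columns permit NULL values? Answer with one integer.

9

products: 2 nullable (priority, stock — PK (address, status, product_id) and explicit NOT NULL columns excluded).
shipments: 2 nullable (name, sku — PK (email, price, stock) and explicit NOT NULL columns excluded).
customers: 4 nullable (notes, total, phone, email — PK (customer_id, status) and explicit NOT NULL columns excluded).
reviews: 1 nullable (name — PK (total, barcode) and explicit NOT NULL columns excluded).
Total: 2 + 2 + 4 + 1 = 9.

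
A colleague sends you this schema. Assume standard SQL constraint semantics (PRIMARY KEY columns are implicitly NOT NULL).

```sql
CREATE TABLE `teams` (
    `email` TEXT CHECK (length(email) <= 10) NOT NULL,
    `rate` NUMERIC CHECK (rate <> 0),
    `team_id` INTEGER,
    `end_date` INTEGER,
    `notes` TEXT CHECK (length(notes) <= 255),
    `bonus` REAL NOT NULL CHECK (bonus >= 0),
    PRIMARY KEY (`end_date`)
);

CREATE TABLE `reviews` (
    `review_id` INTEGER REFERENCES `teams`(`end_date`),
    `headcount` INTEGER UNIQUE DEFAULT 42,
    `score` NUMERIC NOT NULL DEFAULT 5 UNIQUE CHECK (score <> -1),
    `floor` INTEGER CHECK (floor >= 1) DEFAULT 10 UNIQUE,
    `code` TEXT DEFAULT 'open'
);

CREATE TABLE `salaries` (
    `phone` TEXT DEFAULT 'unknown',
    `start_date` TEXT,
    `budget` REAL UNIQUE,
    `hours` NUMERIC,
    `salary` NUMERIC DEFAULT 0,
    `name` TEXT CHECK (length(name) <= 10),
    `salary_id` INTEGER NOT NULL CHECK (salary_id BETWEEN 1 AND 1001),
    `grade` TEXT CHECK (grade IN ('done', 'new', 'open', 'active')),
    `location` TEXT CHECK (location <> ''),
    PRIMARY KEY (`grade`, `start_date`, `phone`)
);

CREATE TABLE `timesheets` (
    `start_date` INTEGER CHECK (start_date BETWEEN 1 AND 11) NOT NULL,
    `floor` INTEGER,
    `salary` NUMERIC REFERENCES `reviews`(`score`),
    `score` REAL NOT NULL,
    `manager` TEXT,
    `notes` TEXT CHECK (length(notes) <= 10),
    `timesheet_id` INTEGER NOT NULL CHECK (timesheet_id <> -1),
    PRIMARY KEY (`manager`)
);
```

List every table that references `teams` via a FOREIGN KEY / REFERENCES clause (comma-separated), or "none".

- reviews.review_id references teams(end_date).

reviews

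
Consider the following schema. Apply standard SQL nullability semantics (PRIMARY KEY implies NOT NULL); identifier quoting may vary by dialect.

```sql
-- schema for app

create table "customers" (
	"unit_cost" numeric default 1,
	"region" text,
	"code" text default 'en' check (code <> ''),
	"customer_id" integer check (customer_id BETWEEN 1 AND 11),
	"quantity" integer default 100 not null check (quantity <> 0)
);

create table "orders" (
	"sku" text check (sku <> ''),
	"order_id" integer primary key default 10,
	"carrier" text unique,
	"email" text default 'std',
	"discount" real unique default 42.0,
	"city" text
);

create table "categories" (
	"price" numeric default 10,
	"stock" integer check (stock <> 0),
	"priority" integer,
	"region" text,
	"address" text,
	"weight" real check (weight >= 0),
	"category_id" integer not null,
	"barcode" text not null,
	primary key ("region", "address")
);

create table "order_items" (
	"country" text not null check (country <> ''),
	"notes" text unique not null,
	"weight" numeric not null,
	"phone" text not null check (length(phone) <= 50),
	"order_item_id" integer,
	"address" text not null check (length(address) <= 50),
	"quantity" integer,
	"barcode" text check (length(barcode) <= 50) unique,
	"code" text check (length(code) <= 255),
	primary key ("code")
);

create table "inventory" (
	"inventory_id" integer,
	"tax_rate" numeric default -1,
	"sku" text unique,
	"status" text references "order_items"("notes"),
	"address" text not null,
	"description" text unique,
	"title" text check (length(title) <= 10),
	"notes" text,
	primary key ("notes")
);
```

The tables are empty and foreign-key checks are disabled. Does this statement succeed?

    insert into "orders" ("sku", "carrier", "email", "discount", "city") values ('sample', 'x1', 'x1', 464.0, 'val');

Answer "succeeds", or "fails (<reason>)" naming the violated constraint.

NOT NULL columns: order_id defaults to 10.
CHECK constraints: 'sample' satisfies (sku <> '').
No constraint is violated.

succeeds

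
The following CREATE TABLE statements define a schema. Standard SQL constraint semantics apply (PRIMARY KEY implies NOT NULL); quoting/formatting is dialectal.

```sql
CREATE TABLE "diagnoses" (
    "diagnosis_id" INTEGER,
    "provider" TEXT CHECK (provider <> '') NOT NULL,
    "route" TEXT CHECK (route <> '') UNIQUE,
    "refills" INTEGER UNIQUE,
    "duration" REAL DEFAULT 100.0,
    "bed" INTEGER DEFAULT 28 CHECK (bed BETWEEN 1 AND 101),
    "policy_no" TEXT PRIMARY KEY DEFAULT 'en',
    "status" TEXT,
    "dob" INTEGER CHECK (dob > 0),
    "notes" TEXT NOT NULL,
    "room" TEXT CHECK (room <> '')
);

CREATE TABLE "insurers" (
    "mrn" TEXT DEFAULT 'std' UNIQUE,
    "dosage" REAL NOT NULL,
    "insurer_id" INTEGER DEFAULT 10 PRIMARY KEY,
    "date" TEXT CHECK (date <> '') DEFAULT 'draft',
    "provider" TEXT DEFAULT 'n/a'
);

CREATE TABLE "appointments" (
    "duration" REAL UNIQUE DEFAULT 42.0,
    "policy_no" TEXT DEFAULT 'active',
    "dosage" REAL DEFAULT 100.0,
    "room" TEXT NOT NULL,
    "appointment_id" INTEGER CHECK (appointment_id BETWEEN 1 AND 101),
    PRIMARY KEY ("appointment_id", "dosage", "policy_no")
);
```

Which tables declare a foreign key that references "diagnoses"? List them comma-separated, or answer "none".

none

No REFERENCES clause anywhere in the schema names diagnoses.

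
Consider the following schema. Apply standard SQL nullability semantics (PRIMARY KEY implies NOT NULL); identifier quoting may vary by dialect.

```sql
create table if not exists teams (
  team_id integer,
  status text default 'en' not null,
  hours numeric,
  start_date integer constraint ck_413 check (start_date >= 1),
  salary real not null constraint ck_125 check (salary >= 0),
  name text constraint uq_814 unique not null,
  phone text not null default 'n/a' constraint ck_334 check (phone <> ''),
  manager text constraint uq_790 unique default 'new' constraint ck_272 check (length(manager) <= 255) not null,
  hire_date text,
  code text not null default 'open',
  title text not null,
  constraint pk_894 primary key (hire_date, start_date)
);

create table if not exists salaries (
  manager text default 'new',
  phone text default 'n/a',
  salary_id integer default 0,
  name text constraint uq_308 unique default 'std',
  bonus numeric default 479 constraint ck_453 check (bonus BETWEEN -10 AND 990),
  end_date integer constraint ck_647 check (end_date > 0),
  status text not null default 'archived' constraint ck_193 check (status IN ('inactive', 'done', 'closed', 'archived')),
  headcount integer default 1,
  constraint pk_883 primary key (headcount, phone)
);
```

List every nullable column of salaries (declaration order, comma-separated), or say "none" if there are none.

manager, salary_id, name, bonus, end_date

- manager: DEFAULT only fills an omitted column; an explicit NULL is still allowed → nullable.
- phone: part of the PRIMARY KEY, which implies NOT NULL → not nullable.
- salary_id: DEFAULT only fills an omitted column; an explicit NULL is still allowed → nullable.
- name: UNIQUE does not imply NOT NULL → nullable.
- bonus: CHECK does not forbid NULL (a CHECK constraint passes when its expression is NULL) → nullable.
- end_date: CHECK does not forbid NULL (a CHECK constraint passes when its expression is NULL) → nullable.
- status: declared NOT NULL → not nullable.
- headcount: part of the PRIMARY KEY, which implies NOT NULL → not nullable.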